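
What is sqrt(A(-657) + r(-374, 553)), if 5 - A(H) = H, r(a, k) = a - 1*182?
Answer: sqrt(106) ≈ 10.296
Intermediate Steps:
r(a, k) = -182 + a (r(a, k) = a - 182 = -182 + a)
A(H) = 5 - H
sqrt(A(-657) + r(-374, 553)) = sqrt((5 - 1*(-657)) + (-182 - 374)) = sqrt((5 + 657) - 556) = sqrt(662 - 556) = sqrt(106)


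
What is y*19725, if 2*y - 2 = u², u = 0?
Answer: 19725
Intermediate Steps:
y = 1 (y = 1 + (½)*0² = 1 + (½)*0 = 1 + 0 = 1)
y*19725 = 1*19725 = 19725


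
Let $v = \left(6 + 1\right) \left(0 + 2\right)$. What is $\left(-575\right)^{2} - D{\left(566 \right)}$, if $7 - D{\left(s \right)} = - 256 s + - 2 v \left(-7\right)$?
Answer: $185918$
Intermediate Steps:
$v = 14$ ($v = 7 \cdot 2 = 14$)
$D{\left(s \right)} = -189 + 256 s$ ($D{\left(s \right)} = 7 - \left(- 256 s + \left(-2\right) 14 \left(-7\right)\right) = 7 - \left(- 256 s - -196\right) = 7 - \left(- 256 s + 196\right) = 7 - \left(196 - 256 s\right) = 7 + \left(-196 + 256 s\right) = -189 + 256 s$)
$\left(-575\right)^{2} - D{\left(566 \right)} = \left(-575\right)^{2} - \left(-189 + 256 \cdot 566\right) = 330625 - \left(-189 + 144896\right) = 330625 - 144707 = 185918$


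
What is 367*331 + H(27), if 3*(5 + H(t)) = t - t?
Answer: 121472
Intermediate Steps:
H(t) = -5 (H(t) = -5 + (t - t)/3 = -5 + (1/3)*0 = -5 + 0 = -5)
367*331 + H(27) = 367*331 - 5 = 121477 - 5 = 121472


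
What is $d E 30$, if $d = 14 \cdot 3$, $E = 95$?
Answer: $119700$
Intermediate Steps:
$d = 42$
$d E 30 = 42 \cdot 95 \cdot 30 = 3990 \cdot 30 = 119700$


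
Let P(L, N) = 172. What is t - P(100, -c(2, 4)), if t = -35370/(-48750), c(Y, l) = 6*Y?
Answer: -278321/1625 ≈ -171.27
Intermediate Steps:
t = 1179/1625 (t = -35370*(-1/48750) = 1179/1625 ≈ 0.72554)
t - P(100, -c(2, 4)) = 1179/1625 - 1*172 = 1179/1625 - 172 = -278321/1625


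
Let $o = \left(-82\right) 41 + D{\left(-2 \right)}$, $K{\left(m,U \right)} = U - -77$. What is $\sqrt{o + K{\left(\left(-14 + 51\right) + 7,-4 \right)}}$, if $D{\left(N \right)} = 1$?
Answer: $2 i \sqrt{822} \approx 57.341 i$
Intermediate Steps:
$K{\left(m,U \right)} = 77 + U$ ($K{\left(m,U \right)} = U + 77 = 77 + U$)
$o = -3361$ ($o = \left(-82\right) 41 + 1 = -3362 + 1 = -3361$)
$\sqrt{o + K{\left(\left(-14 + 51\right) + 7,-4 \right)}} = \sqrt{-3361 + \left(77 - 4\right)} = \sqrt{-3361 + 73} = \sqrt{-3288} = 2 i \sqrt{822}$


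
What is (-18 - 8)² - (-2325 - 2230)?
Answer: 5231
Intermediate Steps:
(-18 - 8)² - (-2325 - 2230) = (-26)² - 1*(-4555) = 676 + 4555 = 5231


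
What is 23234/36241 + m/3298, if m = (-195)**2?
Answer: 1454689757/119522818 ≈ 12.171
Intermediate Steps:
m = 38025
23234/36241 + m/3298 = 23234/36241 + 38025/3298 = 1454689757/119522818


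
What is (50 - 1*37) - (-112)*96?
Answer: 10765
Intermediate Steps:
(50 - 1*37) - (-112)*96 = (50 - 37) - 112*(-96) = 13 + 10752 = 10765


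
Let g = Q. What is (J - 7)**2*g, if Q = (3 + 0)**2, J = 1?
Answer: 324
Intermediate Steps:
Q = 9 (Q = 3**2 = 9)
g = 9
(J - 7)**2*g = (1 - 7)**2*9 = (-6)**2*9 = 36*9 = 324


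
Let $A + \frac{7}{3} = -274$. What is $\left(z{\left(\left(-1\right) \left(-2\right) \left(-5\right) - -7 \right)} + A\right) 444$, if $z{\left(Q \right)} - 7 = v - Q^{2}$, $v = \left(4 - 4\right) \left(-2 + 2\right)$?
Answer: $-123580$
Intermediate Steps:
$v = 0$ ($v = 0 \cdot 0 = 0$)
$A = - \frac{829}{3}$ ($A = - \frac{7}{3} - 274 = - \frac{829}{3} \approx -276.33$)
$z{\left(Q \right)} = 7 - Q^{2}$ ($z{\left(Q \right)} = 7 + \left(0 - Q^{2}\right) = 7 - Q^{2}$)
$\left(z{\left(\left(-1\right) \left(-2\right) \left(-5\right) - -7 \right)} + A\right) 444 = \left(\left(7 - \left(\left(-1\right) \left(-2\right) \left(-5\right) - -7\right)^{2}\right) - \frac{829}{3}\right) 444 = \left(\left(7 - \left(2 \left(-5\right) + 7\right)^{2}\right) - \frac{829}{3}\right) 444 = \left(\left(7 - \left(-10 + 7\right)^{2}\right) - \frac{829}{3}\right) 444 = \left(\left(7 - \left(-3\right)^{2}\right) - \frac{829}{3}\right) 444 = \left(\left(7 - 9\right) - \frac{829}{3}\right) 444 = \left(-2 - \frac{829}{3}\right) 444 = \left(- \frac{835}{3}\right) 444 = -123580$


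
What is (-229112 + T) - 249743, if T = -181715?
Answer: -660570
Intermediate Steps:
(-229112 + T) - 249743 = (-229112 - 181715) - 249743 = -410827 - 249743 = -660570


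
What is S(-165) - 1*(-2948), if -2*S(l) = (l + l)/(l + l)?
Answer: 5895/2 ≈ 2947.5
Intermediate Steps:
S(l) = -½ (S(l) = -(l + l)/(2*(l + l)) = -2*l/(2*(2*l)) = -2*l*1/(2*l)/2 = -½*1 = -½)
S(-165) - 1*(-2948) = -½ - 1*(-2948) = -½ + 2948 = 5895/2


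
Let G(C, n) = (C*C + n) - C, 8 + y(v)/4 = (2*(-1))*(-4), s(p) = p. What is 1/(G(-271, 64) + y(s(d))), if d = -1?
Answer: 1/73776 ≈ 1.3555e-5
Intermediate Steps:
y(v) = 0 (y(v) = -32 + 4*((2*(-1))*(-4)) = -32 + 4*(-2*(-4)) = -32 + 4*8 = -32 + 32 = 0)
G(C, n) = n + C² - C (G(C, n) = (C² + n) - C = (n + C²) - C = n + C² - C)
1/(G(-271, 64) + y(s(d))) = 1/((64 + (-271)² - 1*(-271)) + 0) = 1/((64 + 73441 + 271) + 0) = 1/(73776 + 0) = 1/73776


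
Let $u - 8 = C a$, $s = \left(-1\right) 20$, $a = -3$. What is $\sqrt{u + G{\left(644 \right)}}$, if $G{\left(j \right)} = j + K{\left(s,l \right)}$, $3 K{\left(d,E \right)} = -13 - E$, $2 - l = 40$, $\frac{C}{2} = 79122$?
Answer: $\frac{i \sqrt{4266645}}{3} \approx 688.53 i$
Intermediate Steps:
$C = 158244$ ($C = 2 \cdot 79122 = 158244$)
$s = -20$
$l = -38$ ($l = 2 - 40 = -38$)
$K{\left(d,E \right)} = - \frac{13}{3} - \frac{E}{3}$ ($K{\left(d,E \right)} = \frac{-13 - E}{3} = - \frac{13}{3} - \frac{E}{3}$)
$u = -474724$ ($u = 8 + 158244 \left(-3\right) = 8 - 474732 = -474724$)
$G{\left(j \right)} = \frac{25}{3} + j$ ($G{\left(j \right)} = j - - \frac{25}{3} = j + \left(- \frac{13}{3} + \frac{38}{3}\right) = j + \frac{25}{3} = \frac{25}{3} + j$)
$\sqrt{u + G{\left(644 \right)}} = \sqrt{-474724 + \left(\frac{25}{3} + 644\right)} = \sqrt{-474724 + \frac{1957}{3}} = \sqrt{- \frac{1422215}{3}} = \frac{i \sqrt{4266645}}{3}$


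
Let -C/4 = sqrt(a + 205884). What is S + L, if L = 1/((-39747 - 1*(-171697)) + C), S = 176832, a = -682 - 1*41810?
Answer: 1539162370432823/8704094114 + 8*sqrt(2553)/4352047057 ≈ 1.7683e+5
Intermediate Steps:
a = -42492 (a = -682 - 41810 = -42492)
C = -32*sqrt(2553) (C = -4*sqrt(-42492 + 205884) = -32*sqrt(2553) ≈ -1616.9)
L = 1/(131950 - 32*sqrt(2553)) (L = 1/((-39747 - 1*(-171697)) - 32*sqrt(2553)) = 1/((-39747 + 171697) - 32*sqrt(2553)) = 1/(131950 - 32*sqrt(2553)) ≈ 7.6726e-6)
S + L = 176832 + (65975/8704094114 + 8*sqrt(2553)/4352047057) = 1539162370432823/8704094114 + 8*sqrt(2553)/4352047057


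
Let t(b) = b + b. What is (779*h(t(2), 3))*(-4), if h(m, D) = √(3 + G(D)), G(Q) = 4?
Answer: -3116*√7 ≈ -8244.2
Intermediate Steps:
t(b) = 2*b
h(m, D) = √7 (h(m, D) = √(3 + 4) = √7)
(779*h(t(2), 3))*(-4) = (779*√7)*(-4) = -3116*√7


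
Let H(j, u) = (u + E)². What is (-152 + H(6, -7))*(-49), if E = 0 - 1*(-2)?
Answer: 6223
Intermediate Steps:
E = 2 (E = 0 + 2 = 2)
H(j, u) = (2 + u)² (H(j, u) = (u + 2)² = (2 + u)²)
(-152 + H(6, -7))*(-49) = (-152 + (2 - 7)²)*(-49) = (-152 + (-5)²)*(-49) = (-152 + 25)*(-49) = -127*(-49) = 6223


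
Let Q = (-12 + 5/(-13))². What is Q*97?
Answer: 2514337/169 ≈ 14878.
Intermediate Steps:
Q = 25921/169 (Q = (-12 + 5*(-1/13))² = (-12 - 5/13)² = (-161/13)² = 25921/169 ≈ 153.38)
Q*97 = (25921/169)*97 = 2514337/169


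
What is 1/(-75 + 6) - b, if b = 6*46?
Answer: -19045/69 ≈ -276.01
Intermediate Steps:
b = 276
1/(-75 + 6) - b = 1/(-75 + 6) - 1*276 = 1/(-69) - 276 = -1/69 - 276 = -19045/69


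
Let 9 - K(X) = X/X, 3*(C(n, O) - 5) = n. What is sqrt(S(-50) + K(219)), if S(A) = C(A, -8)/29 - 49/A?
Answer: sqrt(6492462)/870 ≈ 2.9288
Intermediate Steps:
C(n, O) = 5 + n/3
K(X) = 8 (K(X) = 9 - X/X = 9 - 1*1 = 9 - 1 = 8)
S(A) = 5/29 - 49/A + A/87 (S(A) = (5 + A/3)/29 - 49/A = (5 + A/3)*(1/29) - 49/A = (5/29 + A/87) - 49/A = 5/29 - 49/A + A/87)
sqrt(S(-50) + K(219)) = sqrt((1/87)*(-4263 - 50*(15 - 50))/(-50) + 8) = sqrt((1/87)*(-1/50)*(-4263 - 50*(-35)) + 8) = sqrt((1/87)*(-1/50)*(-4263 + 1750) + 8) = sqrt((1/87)*(-1/50)*(-2513) + 8) = sqrt(2513/4350 + 8) = sqrt(37313/4350) = sqrt(6492462)/870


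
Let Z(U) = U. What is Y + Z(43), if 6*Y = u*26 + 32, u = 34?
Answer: 587/3 ≈ 195.67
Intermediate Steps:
Y = 458/3 (Y = (34*26 + 32)/6 = (884 + 32)/6 = (1/6)*916 = 458/3 ≈ 152.67)
Y + Z(43) = 458/3 + 43 = 587/3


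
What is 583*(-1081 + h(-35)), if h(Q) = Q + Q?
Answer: -671033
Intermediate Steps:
h(Q) = 2*Q
583*(-1081 + h(-35)) = 583*(-1081 + 2*(-35)) = 583*(-1081 - 70) = 583*(-1151) = -671033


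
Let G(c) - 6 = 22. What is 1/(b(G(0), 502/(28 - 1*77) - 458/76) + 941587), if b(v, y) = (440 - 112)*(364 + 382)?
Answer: 1/1186275 ≈ 8.4298e-7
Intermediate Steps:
G(c) = 28 (G(c) = 6 + 22 = 28)
b(v, y) = 244688 (b(v, y) = 328*746 = 244688)
1/(b(G(0), 502/(28 - 1*77) - 458/76) + 941587) = 1/(244688 + 941587) = 1/1186275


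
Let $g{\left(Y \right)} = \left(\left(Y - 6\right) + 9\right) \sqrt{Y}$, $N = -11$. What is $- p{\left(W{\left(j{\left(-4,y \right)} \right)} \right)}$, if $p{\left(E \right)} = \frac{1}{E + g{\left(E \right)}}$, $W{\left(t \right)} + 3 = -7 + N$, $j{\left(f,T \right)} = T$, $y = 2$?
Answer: $\frac{1}{345} - \frac{2 i \sqrt{21}}{805} \approx 0.0028986 - 0.011385 i$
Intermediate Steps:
$g{\left(Y \right)} = \sqrt{Y} \left(3 + Y\right)$ ($g{\left(Y \right)} = \left(\left(-6 + Y\right) + 9\right) \sqrt{Y} = \left(3 + Y\right) \sqrt{Y} = \sqrt{Y} \left(3 + Y\right)$)
$W{\left(t \right)} = -21$ ($W{\left(t \right)} = -3 - 18 = -21$)
$p{\left(E \right)} = \frac{1}{E + \sqrt{E} \left(3 + E\right)}$
$- p{\left(W{\left(j{\left(-4,y \right)} \right)} \right)} = - \frac{1}{-21 + \sqrt{-21} \left(3 - 21\right)} = - \frac{1}{-21 + i \sqrt{21} \left(-18\right)} = - \frac{1}{-21 - 18 i \sqrt{21}}$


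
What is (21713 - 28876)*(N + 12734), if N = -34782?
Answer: 157929824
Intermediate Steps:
(21713 - 28876)*(N + 12734) = (21713 - 28876)*(-34782 + 12734) = -7163*(-22048) = 157929824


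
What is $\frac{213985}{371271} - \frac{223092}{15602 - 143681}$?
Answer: $\frac{12248286083}{5283557601} \approx 2.3182$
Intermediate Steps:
$\frac{213985}{371271} - \frac{223092}{15602 - 143681} = 213985 \cdot \frac{1}{371271} - \frac{223092}{-128079} = \frac{213985}{371271} - - \frac{24788}{14231} = \frac{213985}{371271} + \frac{24788}{14231} = \frac{12248286083}{5283557601}$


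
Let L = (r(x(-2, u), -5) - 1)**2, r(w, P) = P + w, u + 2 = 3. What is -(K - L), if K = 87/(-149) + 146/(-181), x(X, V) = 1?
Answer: 711726/26969 ≈ 26.391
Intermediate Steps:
u = 1 (u = -2 + 3 = 1)
L = 25 (L = ((-5 + 1) - 1)**2 = (-4 - 1)**2 = (-5)**2 = 25)
K = -37501/26969 (K = 87*(-1/149) + 146*(-1/181) = -87/149 - 146/181 = -37501/26969 ≈ -1.3905)
-(K - L) = -(-37501/26969 - 1*25) = -(-37501/26969 - 25) = -1*(-711726/26969) = 711726/26969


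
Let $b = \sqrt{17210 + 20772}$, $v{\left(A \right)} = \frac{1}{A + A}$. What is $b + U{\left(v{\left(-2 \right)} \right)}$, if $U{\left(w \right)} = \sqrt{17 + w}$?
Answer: $\sqrt{37982} + \frac{\sqrt{67}}{2} \approx 198.98$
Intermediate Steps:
$v{\left(A \right)} = \frac{1}{2 A}$
$b = \sqrt{37982} \approx 194.89$
$b + U{\left(v{\left(-2 \right)} \right)} = \sqrt{37982} + \sqrt{17 + \frac{1}{2 \left(-2\right)}} = \sqrt{37982} + \sqrt{17 + \frac{1}{2} \left(- \frac{1}{2}\right)} = \sqrt{37982} + \sqrt{17 - \frac{1}{4}} = \sqrt{37982} + \sqrt{\frac{67}{4}} = \sqrt{37982} + \frac{\sqrt{67}}{2}$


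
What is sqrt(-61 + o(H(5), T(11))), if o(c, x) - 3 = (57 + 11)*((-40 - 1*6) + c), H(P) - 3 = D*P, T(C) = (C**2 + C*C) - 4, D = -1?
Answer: I*sqrt(3322) ≈ 57.637*I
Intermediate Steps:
T(C) = -4 + 2*C**2 (T(C) = (C**2 + C**2) - 4 = 2*C**2 - 4 = -4 + 2*C**2)
H(P) = 3 - P
o(c, x) = -3125 + 68*c (o(c, x) = 3 + (57 + 11)*((-40 - 1*6) + c) = 3 + 68*((-40 - 6) + c) = 3 + 68*(-46 + c) = 3 + (-3128 + 68*c) = -3125 + 68*c)
sqrt(-61 + o(H(5), T(11))) = sqrt(-61 + (-3125 + 68*(3 - 1*5))) = sqrt(-61 + (-3125 + 68*(3 - 5))) = sqrt(-61 + (-3125 + 68*(-2))) = sqrt(-61 + (-3125 - 136)) = sqrt(-61 - 3261) = sqrt(-3322) = I*sqrt(3322)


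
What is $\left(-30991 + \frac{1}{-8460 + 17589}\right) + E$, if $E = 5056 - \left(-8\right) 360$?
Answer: $- \frac{210469094}{9129} \approx -23055.0$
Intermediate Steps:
$E = 7936$ ($E = 5056 - -2880 = 5056 + 2880 = 7936$)
$\left(-30991 + \frac{1}{-8460 + 17589}\right) + E = \left(-30991 + \frac{1}{-8460 + 17589}\right) + 7936 = \left(-30991 + \frac{1}{9129}\right) + 7936 = - \frac{282916838}{9129} + 7936 = - \frac{210469094}{9129}$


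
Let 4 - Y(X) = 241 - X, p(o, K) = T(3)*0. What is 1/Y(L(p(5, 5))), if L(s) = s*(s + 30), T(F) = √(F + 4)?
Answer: -1/237 ≈ -0.0042194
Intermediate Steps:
T(F) = √(4 + F)
p(o, K) = 0 (p(o, K) = √(4 + 3)*0 = √7*0 = 0)
L(s) = s*(30 + s)
Y(X) = -237 + X (Y(X) = 4 - (241 - X) = 4 + (-241 + X) = -237 + X)
1/Y(L(p(5, 5))) = 1/(-237 + 0*(30 + 0)) = 1/(-237 + 0*30) = 1/(-237 + 0) = 1/(-237) = -1/237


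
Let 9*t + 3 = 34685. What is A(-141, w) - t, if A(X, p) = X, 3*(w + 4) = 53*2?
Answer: -35951/9 ≈ -3994.6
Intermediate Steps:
t = 34682/9 (t = -⅓ + (⅑)*34685 = -⅓ + 34685/9 = 34682/9 ≈ 3853.6)
w = 94/3 (w = -4 + (53*2)/3 = -4 + (⅓)*106 = -4 + 106/3 = 94/3 ≈ 31.333)
A(-141, w) - t = -141 - 1*34682/9 = -141 - 34682/9 = -35951/9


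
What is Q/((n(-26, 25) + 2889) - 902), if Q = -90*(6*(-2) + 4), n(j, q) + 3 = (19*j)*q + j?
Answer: -30/433 ≈ -0.069284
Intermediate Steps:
n(j, q) = -3 + j + 19*j*q (n(j, q) = -3 + ((19*j)*q + j) = -3 + (19*j*q + j) = -3 + (j + 19*j*q) = -3 + j + 19*j*q)
Q = 720 (Q = -90*(-12 + 4) = -90*(-8) = 720)
Q/((n(-26, 25) + 2889) - 902) = 720/(((-3 - 26 + 19*(-26)*25) + 2889) - 902) = 720/(((-3 - 26 - 12350) + 2889) - 902) = 720/((-12379 + 2889) - 902) = 720/(-9490 - 902) = 720/(-10392) = 720*(-1/10392) = -30/433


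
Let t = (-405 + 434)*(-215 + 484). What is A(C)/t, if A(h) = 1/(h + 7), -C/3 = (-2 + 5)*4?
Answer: -1/226229 ≈ -4.4203e-6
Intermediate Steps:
t = 7801 (t = 29*269 = 7801)
C = -36 (C = -3*(-2 + 5)*4 = -9*4 = -3*12 = -36)
A(h) = 1/(7 + h)
A(C)/t = 1/((7 - 36)*7801) = (1/7801)/(-29) = -1/29*1/7801 = -1/226229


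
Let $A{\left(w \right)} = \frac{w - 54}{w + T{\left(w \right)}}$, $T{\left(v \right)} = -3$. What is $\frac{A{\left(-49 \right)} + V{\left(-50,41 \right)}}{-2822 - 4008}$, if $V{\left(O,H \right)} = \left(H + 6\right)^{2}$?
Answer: $- \frac{114971}{355160} \approx -0.32372$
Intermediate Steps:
$A{\left(w \right)} = \frac{-54 + w}{-3 + w}$ ($A{\left(w \right)} = \frac{w - 54}{w - 3} = \frac{-54 + w}{-3 + w}$)
$V{\left(O,H \right)} = \left(6 + H\right)^{2}$
$\frac{A{\left(-49 \right)} + V{\left(-50,41 \right)}}{-2822 - 4008} = \frac{\frac{-54 - 49}{-3 - 49} + \left(6 + 41\right)^{2}}{-2822 - 4008} = \frac{\frac{1}{-52} \left(-103\right) + 47^{2}}{-6830} = \left(\left(- \frac{1}{52}\right) \left(-103\right) + 2209\right) \left(- \frac{1}{6830}\right) = \left(\frac{103}{52} + 2209\right) \left(- \frac{1}{6830}\right) = \frac{114971}{52} \left(- \frac{1}{6830}\right) = - \frac{114971}{355160}$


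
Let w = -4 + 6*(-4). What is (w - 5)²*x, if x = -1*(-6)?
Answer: 6534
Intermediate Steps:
w = -28 (w = -4 - 24 = -28)
x = 6
(w - 5)²*x = (-28 - 5)²*6 = (-33)²*6 = 1089*6 = 6534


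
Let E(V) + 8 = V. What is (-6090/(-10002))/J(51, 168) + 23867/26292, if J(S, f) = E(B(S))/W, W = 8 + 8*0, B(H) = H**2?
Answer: 103379338417/113647985052 ≈ 0.90965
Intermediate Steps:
E(V) = -8 + V
W = 8 (W = 8 + 0 = 8)
J(S, f) = -1 + S**2/8 (J(S, f) = (-8 + S**2)/8 = (-8 + S**2)*(1/8) = -1 + S**2/8)
(-6090/(-10002))/J(51, 168) + 23867/26292 = (-6090/(-10002))/(-1 + (1/8)*51**2) + 23867/26292 = (-6090*(-1/10002))/(-1 + (1/8)*2601) + 23867*(1/26292) = 1015/(1667*(-1 + 2601/8)) + 23867/26292 = 1015/(1667*(2593/8)) + 23867/26292 = (1015/1667)*(8/2593) + 23867/26292 = 8120/4322531 + 23867/26292 = 103379338417/113647985052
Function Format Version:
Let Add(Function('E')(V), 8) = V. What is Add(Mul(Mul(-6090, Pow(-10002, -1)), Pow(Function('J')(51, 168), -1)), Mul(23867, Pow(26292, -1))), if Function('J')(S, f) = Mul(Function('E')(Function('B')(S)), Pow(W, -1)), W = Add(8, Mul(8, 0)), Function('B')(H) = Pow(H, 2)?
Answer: Rational(103379338417, 113647985052) ≈ 0.90965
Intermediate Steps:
Function('E')(V) = Add(-8, V)
W = 8 (W = Add(8, 0) = 8)
Function('J')(S, f) = Add(-1, Mul(Rational(1, 8), Pow(S, 2))) (Function('J')(S, f) = Mul(Add(-8, Pow(S, 2)), Pow(8, -1)) = Mul(Add(-8, Pow(S, 2)), Rational(1, 8)) = Add(-1, Mul(Rational(1, 8), Pow(S, 2))))
Add(Mul(Mul(-6090, Pow(-10002, -1)), Pow(Function('J')(51, 168), -1)), Mul(23867, Pow(26292, -1))) = Add(Mul(Mul(-6090, Pow(-10002, -1)), Pow(Add(-1, Mul(Rational(1, 8), Pow(51, 2))), -1)), Mul(23867, Pow(26292, -1))) = Add(Mul(Mul(-6090, Rational(-1, 10002)), Pow(Add(-1, Mul(Rational(1, 8), 2601)), -1)), Mul(23867, Rational(1, 26292))) = Add(Mul(Rational(1015, 1667), Pow(Add(-1, Rational(2601, 8)), -1)), Rational(23867, 26292)) = Add(Mul(Rational(1015, 1667), Pow(Rational(2593, 8), -1)), Rational(23867, 26292)) = Add(Mul(Rational(1015, 1667), Rational(8, 2593)), Rational(23867, 26292)) = Add(Rational(8120, 4322531), Rational(23867, 26292)) = Rational(103379338417, 113647985052)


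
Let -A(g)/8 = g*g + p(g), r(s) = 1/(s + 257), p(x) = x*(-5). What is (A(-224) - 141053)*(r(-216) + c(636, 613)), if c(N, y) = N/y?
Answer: -14716875069/25133 ≈ -5.8556e+5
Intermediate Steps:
p(x) = -5*x
r(s) = 1/(257 + s)
A(g) = -8*g² + 40*g (A(g) = -8*(g*g - 5*g) = -8*(g² - 5*g) = -8*g² + 40*g)
(A(-224) - 141053)*(r(-216) + c(636, 613)) = (8*(-224)*(5 - 1*(-224)) - 141053)*(1/(257 - 216) + 636/613) = (8*(-224)*(5 + 224) - 141053)*(1/41 + 636*(1/613)) = (8*(-224)*229 - 141053)*(1/41 + 636/613) = (-410368 - 141053)*(26689/25133) = -551421*26689/25133 = -14716875069/25133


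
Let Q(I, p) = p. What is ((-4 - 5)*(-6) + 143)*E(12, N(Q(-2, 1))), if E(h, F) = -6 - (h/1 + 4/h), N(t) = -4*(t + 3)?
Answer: -10835/3 ≈ -3611.7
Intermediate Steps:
N(t) = -12 - 4*t (N(t) = -4*(3 + t) = -12 - 4*t)
E(h, F) = -6 - h - 4/h (E(h, F) = -6 - (h*1 + 4/h) = -6 - (h + 4/h) = -6 + (-h - 4/h) = -6 - h - 4/h)
((-4 - 5)*(-6) + 143)*E(12, N(Q(-2, 1))) = ((-4 - 5)*(-6) + 143)*(-6 - 1*12 - 4/12) = (-9*(-6) + 143)*(-6 - 12 - 4*1/12) = (54 + 143)*(-6 - 12 - ⅓) = 197*(-55/3) = -10835/3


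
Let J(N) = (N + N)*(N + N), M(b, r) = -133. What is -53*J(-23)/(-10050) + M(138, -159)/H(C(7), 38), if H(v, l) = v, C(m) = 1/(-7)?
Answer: 4734349/5025 ≈ 942.16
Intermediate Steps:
C(m) = -⅐
J(N) = 4*N² (J(N) = (2*N)*(2*N) = 4*N²)
-53*J(-23)/(-10050) + M(138, -159)/H(C(7), 38) = -212*(-23)²/(-10050) - 133/(-⅐) = -212*529*(-1/10050) - 133*(-7) = -53*2116*(-1/10050) + 931 = -112148*(-1/10050) + 931 = 56074/5025 + 931 = 4734349/5025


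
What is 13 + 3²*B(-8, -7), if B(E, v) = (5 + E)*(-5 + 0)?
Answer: 148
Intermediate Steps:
B(E, v) = -25 - 5*E (B(E, v) = (5 + E)*(-5) = -25 - 5*E)
13 + 3²*B(-8, -7) = 13 + 3²*(-25 - 5*(-8)) = 13 + 9*(-25 + 40) = 13 + 9*15 = 13 + 135 = 148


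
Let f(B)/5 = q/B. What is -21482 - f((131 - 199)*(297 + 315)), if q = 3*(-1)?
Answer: -297998309/13872 ≈ -21482.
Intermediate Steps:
q = -3
f(B) = -15/B (f(B) = 5*(-3/B) = -15/B)
-21482 - f((131 - 199)*(297 + 315)) = -21482 - (-15)/((131 - 199)*(297 + 315)) = -21482 - (-15)/((-68*612)) = -21482 - (-15)/(-41616) = -21482 - (-15)*(-1)/41616 = -21482 - 1*5/13872 = -21482 - 5/13872 = -297998309/13872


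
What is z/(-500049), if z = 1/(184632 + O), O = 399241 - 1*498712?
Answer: -1/42584672889 ≈ -2.3483e-11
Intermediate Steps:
O = -99471 (O = 399241 - 498712 = -99471)
z = 1/85161 (z = 1/(184632 - 99471) = 1/85161 ≈ 1.1742e-5)
z/(-500049) = (1/85161)/(-500049) = (1/85161)*(-1/500049) = -1/42584672889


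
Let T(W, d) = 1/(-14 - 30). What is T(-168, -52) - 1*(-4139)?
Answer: 182115/44 ≈ 4139.0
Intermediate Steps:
T(W, d) = -1/44 (T(W, d) = 1/(-44) = -1/44)
T(-168, -52) - 1*(-4139) = -1/44 - 1*(-4139) = -1/44 + 4139 = 182115/44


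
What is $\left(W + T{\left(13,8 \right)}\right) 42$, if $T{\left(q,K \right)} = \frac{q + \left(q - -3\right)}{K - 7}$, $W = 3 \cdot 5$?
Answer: $1848$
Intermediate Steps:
$W = 15$
$T{\left(q,K \right)} = \frac{3 + 2 q}{-7 + K}$ ($T{\left(q,K \right)} = \frac{q + \left(q + 3\right)}{-7 + K} = \frac{q + \left(3 + q\right)}{-7 + K} = \frac{3 + 2 q}{-7 + K}$)
$\left(W + T{\left(13,8 \right)}\right) 42 = \left(15 + \frac{3 + 2 \cdot 13}{-7 + 8}\right) 42 = \left(15 + \frac{3 + 26}{1}\right) 42 = \left(15 + 1 \cdot 29\right) 42 = \left(15 + 29\right) 42 = 44 \cdot 42 = 1848$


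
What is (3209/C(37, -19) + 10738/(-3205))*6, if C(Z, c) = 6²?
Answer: 9898277/19230 ≈ 514.73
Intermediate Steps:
C(Z, c) = 36
(3209/C(37, -19) + 10738/(-3205))*6 = (3209/36 + 10738/(-3205))*6 = (3209*(1/36) + 10738*(-1/3205))*6 = (3209/36 - 10738/3205)*6 = (9898277/115380)*6 = 9898277/19230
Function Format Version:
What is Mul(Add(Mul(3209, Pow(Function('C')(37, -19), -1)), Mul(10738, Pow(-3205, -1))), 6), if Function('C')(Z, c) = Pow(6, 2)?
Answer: Rational(9898277, 19230) ≈ 514.73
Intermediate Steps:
Function('C')(Z, c) = 36
Mul(Add(Mul(3209, Pow(Function('C')(37, -19), -1)), Mul(10738, Pow(-3205, -1))), 6) = Mul(Add(Mul(3209, Pow(36, -1)), Mul(10738, Pow(-3205, -1))), 6) = Mul(Add(Mul(3209, Rational(1, 36)), Mul(10738, Rational(-1, 3205))), 6) = Mul(Add(Rational(3209, 36), Rational(-10738, 3205)), 6) = Mul(Rational(9898277, 115380), 6) = Rational(9898277, 19230)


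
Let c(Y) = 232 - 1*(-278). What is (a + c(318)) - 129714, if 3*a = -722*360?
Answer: -215844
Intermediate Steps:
a = -86640 (a = (-722*360)/3 = (⅓)*(-259920) = -86640)
c(Y) = 510 (c(Y) = 232 + 278 = 510)
(a + c(318)) - 129714 = (-86640 + 510) - 129714 = -86130 - 129714 = -215844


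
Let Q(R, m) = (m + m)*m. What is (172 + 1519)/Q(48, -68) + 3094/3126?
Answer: 16949689/14454624 ≈ 1.1726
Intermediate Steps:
Q(R, m) = 2*m² (Q(R, m) = (2*m)*m = 2*m²)
(172 + 1519)/Q(48, -68) + 3094/3126 = (172 + 1519)/((2*(-68)²)) + 3094/3126 = 1691/((2*4624)) + 3094*(1/3126) = 1691/9248 + 1547/1563 = 16949689/14454624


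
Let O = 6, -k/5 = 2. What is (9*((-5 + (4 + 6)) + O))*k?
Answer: -990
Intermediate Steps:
k = -10 (k = -5*2 = -10)
(9*((-5 + (4 + 6)) + O))*k = (9*((-5 + (4 + 6)) + 6))*(-10) = (9*((-5 + 10) + 6))*(-10) = (9*(5 + 6))*(-10) = (9*11)*(-10) = 99*(-10) = -990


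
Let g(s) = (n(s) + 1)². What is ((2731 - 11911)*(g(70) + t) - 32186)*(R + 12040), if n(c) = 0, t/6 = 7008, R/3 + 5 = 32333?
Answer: -42087843662144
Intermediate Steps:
R = 96984 (R = -15 + 3*32333 = -15 + 96999 = 96984)
t = 42048 (t = 6*7008 = 42048)
g(s) = 1 (g(s) = (0 + 1)² = 1² = 1)
((2731 - 11911)*(g(70) + t) - 32186)*(R + 12040) = ((2731 - 11911)*(1 + 42048) - 32186)*(96984 + 12040) = (-9180*42049 - 32186)*109024 = (-386009820 - 32186)*109024 = -386042006*109024 = -42087843662144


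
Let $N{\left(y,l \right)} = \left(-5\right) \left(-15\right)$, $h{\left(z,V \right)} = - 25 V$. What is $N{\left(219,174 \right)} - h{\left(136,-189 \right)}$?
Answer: $-4650$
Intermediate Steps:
$N{\left(y,l \right)} = 75$
$N{\left(219,174 \right)} - h{\left(136,-189 \right)} = 75 - \left(-25\right) \left(-189\right) = 75 - 4725 = -4650$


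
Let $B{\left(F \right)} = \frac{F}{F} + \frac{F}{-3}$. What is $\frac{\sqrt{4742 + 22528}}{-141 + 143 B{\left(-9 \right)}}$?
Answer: $\frac{3 \sqrt{3030}}{431} \approx 0.38315$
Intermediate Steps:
$B{\left(F \right)} = 1 - \frac{F}{3}$ ($B{\left(F \right)} = 1 + F \left(- \frac{1}{3}\right) = 1 - \frac{F}{3}$)
$\frac{\sqrt{4742 + 22528}}{-141 + 143 B{\left(-9 \right)}} = \frac{\sqrt{4742 + 22528}}{-141 + 143 \left(1 - -3\right)} = \frac{\sqrt{27270}}{-141 + 143 \left(1 + 3\right)} = \frac{3 \sqrt{3030}}{-141 + 143 \cdot 4} = \frac{3 \sqrt{3030}}{-141 + 572} = \frac{3 \sqrt{3030}}{431}$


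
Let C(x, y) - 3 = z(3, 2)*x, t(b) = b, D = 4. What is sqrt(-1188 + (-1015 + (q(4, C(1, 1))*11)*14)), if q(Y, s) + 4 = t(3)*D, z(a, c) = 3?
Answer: I*sqrt(971) ≈ 31.161*I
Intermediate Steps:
C(x, y) = 3 + 3*x
q(Y, s) = 8 (q(Y, s) = -4 + 3*4 = -4 + 12 = 8)
sqrt(-1188 + (-1015 + (q(4, C(1, 1))*11)*14)) = sqrt(-1188 + (-1015 + (8*11)*14)) = sqrt(-1188 + (-1015 + 88*14)) = sqrt(-1188 + (-1015 + 1232)) = sqrt(-1188 + 217) = sqrt(-971) = I*sqrt(971)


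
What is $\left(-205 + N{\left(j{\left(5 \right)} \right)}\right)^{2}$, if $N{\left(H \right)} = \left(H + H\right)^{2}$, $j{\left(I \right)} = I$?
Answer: $11025$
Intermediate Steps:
$N{\left(H \right)} = 4 H^{2}$ ($N{\left(H \right)} = \left(2 H\right)^{2} = 4 H^{2}$)
$\left(-205 + N{\left(j{\left(5 \right)} \right)}\right)^{2} = \left(-205 + 4 \cdot 5^{2}\right)^{2} = \left(-205 + 4 \cdot 25\right)^{2} = \left(-205 + 100\right)^{2} = \left(-105\right)^{2} = 11025$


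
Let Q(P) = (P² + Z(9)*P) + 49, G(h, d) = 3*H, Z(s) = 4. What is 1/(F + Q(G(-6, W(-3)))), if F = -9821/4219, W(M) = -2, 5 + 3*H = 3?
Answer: 4219/180034 ≈ 0.023434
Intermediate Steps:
H = -⅔ (H = -5/3 + (⅓)*3 = -5/3 + 1 = -⅔ ≈ -0.66667)
G(h, d) = -2 (G(h, d) = 3*(-⅔) = -2)
Q(P) = 49 + P² + 4*P (Q(P) = (P² + 4*P) + 49 = 49 + P² + 4*P)
F = -9821/4219 (F = -9821*1/4219 = -9821/4219 ≈ -2.3278)
1/(F + Q(G(-6, W(-3)))) = 1/(-9821/4219 + (49 + (-2)² + 4*(-2))) = 1/(-9821/4219 + (49 + 4 - 8)) = 1/(-9821/4219 + 45) = 1/(180034/4219) = 4219/180034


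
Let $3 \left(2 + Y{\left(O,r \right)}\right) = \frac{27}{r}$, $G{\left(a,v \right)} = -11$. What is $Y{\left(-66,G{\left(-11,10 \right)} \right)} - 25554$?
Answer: $- \frac{281125}{11} \approx -25557.0$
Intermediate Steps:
$Y{\left(O,r \right)} = -2 + \frac{9}{r}$ ($Y{\left(O,r \right)} = -2 + \frac{27 \frac{1}{r}}{3} = -2 + \frac{9}{r}$)
$Y{\left(-66,G{\left(-11,10 \right)} \right)} - 25554 = \left(-2 + \frac{9}{-11}\right) - 25554 = \left(-2 + 9 \left(- \frac{1}{11}\right)\right) - 25554 = \left(-2 - \frac{9}{11}\right) - 25554 = - \frac{31}{11} - 25554 = - \frac{281125}{11}$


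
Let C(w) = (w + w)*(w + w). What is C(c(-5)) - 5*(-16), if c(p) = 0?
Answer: 80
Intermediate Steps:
C(w) = 4*w² (C(w) = (2*w)*(2*w) = 4*w²)
C(c(-5)) - 5*(-16) = 4*0² - 5*(-16) = 4*0 + 80 = 0 + 80 = 80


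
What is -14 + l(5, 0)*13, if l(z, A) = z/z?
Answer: -1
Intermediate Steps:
l(z, A) = 1
-14 + l(5, 0)*13 = -14 + 1*13 = -14 + 13 = -1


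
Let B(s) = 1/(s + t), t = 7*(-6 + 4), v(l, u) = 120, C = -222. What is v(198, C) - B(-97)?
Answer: 13321/111 ≈ 120.01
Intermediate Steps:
t = -14 (t = 7*(-2) = -14)
B(s) = 1/(-14 + s) (B(s) = 1/(s - 14) = 1/(-14 + s))
v(198, C) - B(-97) = 120 - 1/(-14 - 97) = 120 - 1/(-111) = 120 - 1*(-1/111) = 120 + 1/111 = 13321/111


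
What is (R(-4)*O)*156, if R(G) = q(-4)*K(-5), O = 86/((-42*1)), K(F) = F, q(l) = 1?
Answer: 11180/7 ≈ 1597.1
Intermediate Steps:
O = -43/21 (O = 86/(-42) = 86*(-1/42) = -43/21 ≈ -2.0476)
R(G) = -5 (R(G) = 1*(-5) = -5)
(R(-4)*O)*156 = -5*(-43/21)*156 = (215/21)*156 = 11180/7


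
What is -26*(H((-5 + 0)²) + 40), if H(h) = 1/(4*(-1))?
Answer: -2067/2 ≈ -1033.5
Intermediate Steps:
H(h) = -¼ (H(h) = 1/(-4) = -¼)
-26*(H((-5 + 0)²) + 40) = -26*(-¼ + 40) = -26*159/4 = -2067/2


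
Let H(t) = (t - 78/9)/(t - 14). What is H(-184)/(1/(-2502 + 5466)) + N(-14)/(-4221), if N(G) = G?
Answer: 19130666/6633 ≈ 2884.2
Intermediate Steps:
H(t) = (-26/3 + t)/(-14 + t) (H(t) = (t - 78*⅑)/(-14 + t) = (t - 26/3)/(-14 + t) = (-26/3 + t)/(-14 + t))
H(-184)/(1/(-2502 + 5466)) + N(-14)/(-4221) = ((-26/3 - 184)/(-14 - 184))/(1/(-2502 + 5466)) - 14/(-4221) = (-578/3/(-198))/(1/2964) - 14*(-1/4221) = (-1/198*(-578/3))/(1/2964) + 2/603 = (289/297)*2964 + 2/603 = 285532/99 + 2/603 = 19130666/6633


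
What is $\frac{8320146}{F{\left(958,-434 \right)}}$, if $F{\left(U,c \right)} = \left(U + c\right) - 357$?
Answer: $\frac{8320146}{167} \approx 49821.0$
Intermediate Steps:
$F{\left(U,c \right)} = -357 + U + c$
$\frac{8320146}{F{\left(958,-434 \right)}} = \frac{8320146}{-357 + 958 - 434} = \frac{8320146}{167}$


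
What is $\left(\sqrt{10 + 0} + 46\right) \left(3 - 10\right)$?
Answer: $-322 - 7 \sqrt{10} \approx -344.14$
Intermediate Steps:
$\left(\sqrt{10 + 0} + 46\right) \left(3 - 10\right) = \left(\sqrt{10} + 46\right) \left(-7\right) = \left(46 + \sqrt{10}\right) \left(-7\right) = -322 - 7 \sqrt{10}$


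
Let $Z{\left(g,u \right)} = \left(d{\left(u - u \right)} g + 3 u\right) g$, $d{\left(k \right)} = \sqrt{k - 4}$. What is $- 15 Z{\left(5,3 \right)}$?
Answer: $-675 - 750 i \approx -675.0 - 750.0 i$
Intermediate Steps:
$d{\left(k \right)} = \sqrt{-4 + k}$
$Z{\left(g,u \right)} = g \left(3 u + 2 i g\right)$ ($Z{\left(g,u \right)} = \left(\sqrt{-4 + \left(u - u\right)} g + 3 u\right) g = \left(\sqrt{-4 + 0} g + 3 u\right) g = \left(\sqrt{-4} g + 3 u\right) g = \left(2 i g + 3 u\right) g = \left(3 u + 2 i g\right) g = g \left(3 u + 2 i g\right)$)
$- 15 Z{\left(5,3 \right)} = - 15 \cdot 5 \left(3 \cdot 3 + 2 i 5\right) = - 15 \cdot 5 \left(9 + 10 i\right) = - 15 \left(45 + 50 i\right) = -675 - 750 i$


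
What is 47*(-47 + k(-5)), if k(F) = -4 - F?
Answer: -2162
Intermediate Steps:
47*(-47 + k(-5)) = 47*(-47 + (-4 - 1*(-5))) = 47*(-47 + (-4 + 5)) = 47*(-47 + 1) = 47*(-46) = -2162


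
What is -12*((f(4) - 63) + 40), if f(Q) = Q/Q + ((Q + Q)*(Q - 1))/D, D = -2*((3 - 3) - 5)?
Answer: 1176/5 ≈ 235.20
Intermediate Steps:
D = 10 (D = -2*(0 - 5) = -2*(-5) = 10)
f(Q) = 1 + Q*(-1 + Q)/5 (f(Q) = Q/Q + ((Q + Q)*(Q - 1))/10 = 1 + ((2*Q)*(-1 + Q))*(⅒) = 1 + (2*Q*(-1 + Q))*(⅒) = 1 + Q*(-1 + Q)/5)
-12*((f(4) - 63) + 40) = -12*(((1 - ⅕*4 + (⅕)*4²) - 63) + 40) = -12*(((1 - ⅘ + (⅕)*16) - 63) + 40) = -12*(((1 - ⅘ + 16/5) - 63) + 40) = -12*((17/5 - 63) + 40) = -12*(-298/5 + 40) = -12*(-98/5) = 1176/5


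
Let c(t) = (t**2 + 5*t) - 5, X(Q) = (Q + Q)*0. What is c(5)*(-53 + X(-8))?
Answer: -2385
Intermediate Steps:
X(Q) = 0 (X(Q) = (2*Q)*0 = 0)
c(t) = -5 + t**2 + 5*t
c(5)*(-53 + X(-8)) = (-5 + 5**2 + 5*5)*(-53 + 0) = (-5 + 25 + 25)*(-53) = 45*(-53) = -2385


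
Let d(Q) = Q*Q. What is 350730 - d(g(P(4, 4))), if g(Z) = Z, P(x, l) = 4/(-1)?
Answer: 350714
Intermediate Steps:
P(x, l) = -4 (P(x, l) = 4*(-1) = -4)
d(Q) = Q²
350730 - d(g(P(4, 4))) = 350730 - 1*(-4)² = 350730 - 1*16 = 350730 - 16 = 350714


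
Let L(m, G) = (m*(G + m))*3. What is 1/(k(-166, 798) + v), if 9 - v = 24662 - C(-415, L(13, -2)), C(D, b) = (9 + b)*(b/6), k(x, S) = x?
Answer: 1/6498 ≈ 0.00015389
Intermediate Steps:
L(m, G) = 3*m*(G + m)
C(D, b) = b*(9 + b)/6 (C(D, b) = (9 + b)*(b*(⅙)) = (9 + b)*(b/6) = b*(9 + b)/6)
v = 6664 (v = 9 - (24662 - 3*13*(-2 + 13)*(9 + 3*13*(-2 + 13))/6) = 9 - (24662 - 3*13*11*(9 + 3*13*11)/6) = 9 - (24662 - 429*(9 + 429)/6) = 9 - (24662 - 429*438/6) = 9 - (24662 - 1*31317) = 9 - (24662 - 31317) = 9 - 1*(-6655) = 9 + 6655 = 6664)
1/(k(-166, 798) + v) = 1/(-166 + 6664) = 1/6498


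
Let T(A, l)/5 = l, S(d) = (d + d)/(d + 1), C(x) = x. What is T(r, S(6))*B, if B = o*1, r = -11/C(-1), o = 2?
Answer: 120/7 ≈ 17.143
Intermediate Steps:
S(d) = 2*d/(1 + d) (S(d) = (2*d)/(1 + d) = 2*d/(1 + d))
r = 11 (r = -11/(-1) = -11*(-1) = 11)
T(A, l) = 5*l
B = 2 (B = 2*1 = 2)
T(r, S(6))*B = (5*(2*6/(1 + 6)))*2 = (5*(2*6/7))*2 = (5*(2*6*(⅐)))*2 = (5*(12/7))*2 = (60/7)*2 = 120/7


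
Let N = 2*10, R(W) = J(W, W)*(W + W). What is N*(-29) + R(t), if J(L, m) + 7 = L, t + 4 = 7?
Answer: -604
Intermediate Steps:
t = 3 (t = -4 + 7 = 3)
J(L, m) = -7 + L
R(W) = 2*W*(-7 + W) (R(W) = (-7 + W)*(W + W) = (-7 + W)*(2*W) = 2*W*(-7 + W))
N = 20
N*(-29) + R(t) = 20*(-29) + 2*3*(-7 + 3) = -580 + 2*3*(-4) = -580 - 24 = -604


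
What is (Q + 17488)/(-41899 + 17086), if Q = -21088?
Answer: 400/2757 ≈ 0.14509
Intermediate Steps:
(Q + 17488)/(-41899 + 17086) = (-21088 + 17488)/(-41899 + 17086) = -3600/(-24813) = -3600*(-1/24813) = 400/2757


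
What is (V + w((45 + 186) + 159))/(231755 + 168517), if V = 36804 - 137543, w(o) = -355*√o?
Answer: -100739/400272 - 355*√390/400272 ≈ -0.26919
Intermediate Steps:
V = -100739
(V + w((45 + 186) + 159))/(231755 + 168517) = (-100739 - 355*√((45 + 186) + 159))/(231755 + 168517) = (-100739 - 355*√(231 + 159))/400272 = (-100739 - 355*√390)*(1/400272) = -100739/400272 - 355*√390/400272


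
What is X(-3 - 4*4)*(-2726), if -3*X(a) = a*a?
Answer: 984086/3 ≈ 3.2803e+5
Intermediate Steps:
X(a) = -a**2/3 (X(a) = -a*a/3 = -a**2/3)
X(-3 - 4*4)*(-2726) = -(-3 - 4*4)**2/3*(-2726) = -(-3 - 16)**2/3*(-2726) = -1/3*(-19)**2*(-2726) = -1/3*361*(-2726) = -361/3*(-2726) = 984086/3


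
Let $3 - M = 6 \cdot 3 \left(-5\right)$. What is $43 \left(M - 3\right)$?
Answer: $3870$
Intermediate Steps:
$M = 93$ ($M = 3 - 6 \cdot 3 \left(-5\right) = 3 - 18 \left(-5\right) = 3 - -90 = 3 + 90 = 93$)
$43 \left(M - 3\right) = 43 \left(93 - 3\right) = 43 \cdot 90 = 3870$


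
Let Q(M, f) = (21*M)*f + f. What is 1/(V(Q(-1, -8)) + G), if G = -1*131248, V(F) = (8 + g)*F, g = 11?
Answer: -1/128208 ≈ -7.7998e-6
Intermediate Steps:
Q(M, f) = f + 21*M*f (Q(M, f) = 21*M*f + f = f + 21*M*f)
V(F) = 19*F (V(F) = (8 + 11)*F = 19*F)
G = -131248
1/(V(Q(-1, -8)) + G) = 1/(19*(-8*(1 + 21*(-1))) - 131248) = 1/(19*(-8*(1 - 21)) - 131248) = 1/(19*(-8*(-20)) - 131248) = 1/(19*160 - 131248) = 1/(3040 - 131248) = 1/(-128208) = -1/128208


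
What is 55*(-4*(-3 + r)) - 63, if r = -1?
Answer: 817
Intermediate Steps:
55*(-4*(-3 + r)) - 63 = 55*(-4*(-3 - 1)) - 63 = 55*(-4*(-4)) - 63 = 55*16 - 63 = 880 - 63 = 817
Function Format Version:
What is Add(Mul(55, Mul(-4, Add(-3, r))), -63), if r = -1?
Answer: 817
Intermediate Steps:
Add(Mul(55, Mul(-4, Add(-3, r))), -63) = Add(Mul(55, Mul(-4, Add(-3, -1))), -63) = Add(Mul(55, Mul(-4, -4)), -63) = Add(Mul(55, 16), -63) = Add(880, -63) = 817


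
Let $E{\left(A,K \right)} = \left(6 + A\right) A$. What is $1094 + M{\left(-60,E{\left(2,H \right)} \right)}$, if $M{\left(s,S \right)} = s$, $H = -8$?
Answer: $1034$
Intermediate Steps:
$E{\left(A,K \right)} = A \left(6 + A\right)$
$1094 + M{\left(-60,E{\left(2,H \right)} \right)} = 1094 - 60 = 1034$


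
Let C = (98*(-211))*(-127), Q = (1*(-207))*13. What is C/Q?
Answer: -2626106/2691 ≈ -975.88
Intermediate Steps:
Q = -2691 (Q = -207*13 = -2691)
C = 2626106 (C = -20678*(-127) = 2626106)
C/Q = 2626106/(-2691) = 2626106*(-1/2691) = -2626106/2691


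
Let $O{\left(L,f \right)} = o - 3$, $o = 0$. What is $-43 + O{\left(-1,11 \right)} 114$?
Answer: $-385$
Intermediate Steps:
$O{\left(L,f \right)} = -3$ ($O{\left(L,f \right)} = 0 - 3 = -3$)
$-43 + O{\left(-1,11 \right)} 114 = -43 - 342 = -385$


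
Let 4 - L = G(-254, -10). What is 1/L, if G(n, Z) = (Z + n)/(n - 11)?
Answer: 265/796 ≈ 0.33291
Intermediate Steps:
G(n, Z) = (Z + n)/(-11 + n)
L = 796/265 (L = 4 - (-10 - 254)/(-11 - 254) = 4 - (-264)/(-265) = 4 - (-1)*(-264)/265 = 4 - 1*264/265 = 4 - 264/265 = 796/265 ≈ 3.0038)
1/L = 1/(796/265) = 265/796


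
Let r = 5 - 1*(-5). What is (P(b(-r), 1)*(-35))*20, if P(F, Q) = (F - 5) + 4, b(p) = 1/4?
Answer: 525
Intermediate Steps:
r = 10 (r = 5 + 5 = 10)
b(p) = ¼
P(F, Q) = -1 + F (P(F, Q) = (-5 + F) + 4 = -1 + F)
(P(b(-r), 1)*(-35))*20 = ((-1 + ¼)*(-35))*20 = -¾*(-35)*20 = (105/4)*20 = 525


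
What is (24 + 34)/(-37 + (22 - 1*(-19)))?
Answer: 29/2 ≈ 14.500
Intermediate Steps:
(24 + 34)/(-37 + (22 - 1*(-19))) = 58/(-37 + (22 + 19)) = 58/(-37 + 41) = 58/4 = 58*(1/4) = 29/2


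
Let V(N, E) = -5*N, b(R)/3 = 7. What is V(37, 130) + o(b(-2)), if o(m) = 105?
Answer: -80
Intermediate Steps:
b(R) = 21 (b(R) = 3*7 = 21)
V(37, 130) + o(b(-2)) = -5*37 + 105 = -185 + 105 = -80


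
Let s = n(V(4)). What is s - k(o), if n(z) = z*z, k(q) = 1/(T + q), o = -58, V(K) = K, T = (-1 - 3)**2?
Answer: 673/42 ≈ 16.024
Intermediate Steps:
T = 16 (T = (-4)**2 = 16)
k(q) = 1/(16 + q)
n(z) = z**2
s = 16 (s = 4**2 = 16)
s - k(o) = 16 - 1/(16 - 58) = 16 - 1/(-42) = 16 - 1*(-1/42) = 16 + 1/42 = 673/42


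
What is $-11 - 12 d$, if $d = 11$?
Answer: $-143$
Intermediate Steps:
$-11 - 12 d = -11 - 132 = -143$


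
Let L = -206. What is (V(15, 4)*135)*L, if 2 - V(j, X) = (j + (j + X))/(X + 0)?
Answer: 180765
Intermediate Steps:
V(j, X) = 2 - (X + 2*j)/X (V(j, X) = 2 - (j + (j + X))/(X + 0) = 2 - (j + (X + j))/X = 2 - (X + 2*j)/X)
(V(15, 4)*135)*L = (((4 - 2*15)/4)*135)*(-206) = (((4 - 30)/4)*135)*(-206) = (((1/4)*(-26))*135)*(-206) = -13/2*135*(-206) = -1755/2*(-206) = 180765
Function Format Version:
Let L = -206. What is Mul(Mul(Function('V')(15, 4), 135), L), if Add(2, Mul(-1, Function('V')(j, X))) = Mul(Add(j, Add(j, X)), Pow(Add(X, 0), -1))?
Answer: 180765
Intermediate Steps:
Function('V')(j, X) = Add(2, Mul(-1, Pow(X, -1), Add(X, Mul(2, j)))) (Function('V')(j, X) = Add(2, Mul(-1, Mul(Add(j, Add(j, X)), Pow(Add(X, 0), -1)))) = Add(2, Mul(-1, Mul(Add(j, Add(X, j)), Pow(X, -1)))) = Add(2, Mul(-1, Mul(Add(X, Mul(2, j)), Pow(X, -1)))) = Add(2, Mul(-1, Mul(Pow(X, -1), Add(X, Mul(2, j))))) = Add(2, Mul(-1, Pow(X, -1), Add(X, Mul(2, j)))))
Mul(Mul(Function('V')(15, 4), 135), L) = Mul(Mul(Mul(Pow(4, -1), Add(4, Mul(-2, 15))), 135), -206) = Mul(Mul(Mul(Rational(1, 4), Add(4, -30)), 135), -206) = Mul(Mul(Mul(Rational(1, 4), -26), 135), -206) = Mul(Mul(Rational(-13, 2), 135), -206) = Mul(Rational(-1755, 2), -206) = 180765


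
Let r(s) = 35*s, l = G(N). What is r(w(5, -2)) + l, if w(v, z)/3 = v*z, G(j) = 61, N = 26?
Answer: -989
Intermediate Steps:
w(v, z) = 3*v*z (w(v, z) = 3*(v*z) = 3*v*z)
l = 61
r(w(5, -2)) + l = 35*(3*5*(-2)) + 61 = 35*(-30) + 61 = -1050 + 61 = -989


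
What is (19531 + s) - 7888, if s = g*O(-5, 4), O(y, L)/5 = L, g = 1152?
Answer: 34683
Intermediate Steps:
O(y, L) = 5*L
s = 23040 (s = 1152*(5*4) = 1152*20 = 23040)
(19531 + s) - 7888 = (19531 + 23040) - 7888 = 42571 - 7888 = 34683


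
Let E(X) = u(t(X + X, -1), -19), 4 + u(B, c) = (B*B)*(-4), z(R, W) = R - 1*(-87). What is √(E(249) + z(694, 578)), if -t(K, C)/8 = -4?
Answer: I*√3319 ≈ 57.611*I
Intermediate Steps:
t(K, C) = 32 (t(K, C) = -8*(-4) = 32)
z(R, W) = 87 + R (z(R, W) = R + 87 = 87 + R)
u(B, c) = -4 - 4*B² (u(B, c) = -4 + (B*B)*(-4) = -4 + B²*(-4) = -4 - 4*B²)
E(X) = -4100 (E(X) = -4 - 4*32² = -4 - 4*1024 = -4 - 4096 = -4100)
√(E(249) + z(694, 578)) = √(-4100 + (87 + 694)) = √(-4100 + 781) = √(-3319) = I*√3319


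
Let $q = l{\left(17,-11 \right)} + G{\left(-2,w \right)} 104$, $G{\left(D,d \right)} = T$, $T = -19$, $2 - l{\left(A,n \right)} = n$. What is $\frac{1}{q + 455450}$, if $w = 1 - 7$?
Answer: $\frac{1}{453487} \approx 2.2051 \cdot 10^{-6}$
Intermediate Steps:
$w = -6$
$l{\left(A,n \right)} = 2 - n$
$G{\left(D,d \right)} = -19$
$q = -1963$ ($q = \left(2 - -11\right) - 1976 = \left(2 + 11\right) - 1976 = 13 - 1976 = -1963$)
$\frac{1}{q + 455450} = \frac{1}{-1963 + 455450} = \frac{1}{453487}$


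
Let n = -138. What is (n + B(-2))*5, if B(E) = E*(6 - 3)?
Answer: -720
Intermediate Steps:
B(E) = 3*E (B(E) = E*3 = 3*E)
(n + B(-2))*5 = (-138 + 3*(-2))*5 = (-138 - 6)*5 = -144*5 = -720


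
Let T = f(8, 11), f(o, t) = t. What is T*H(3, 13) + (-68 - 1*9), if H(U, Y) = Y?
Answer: 66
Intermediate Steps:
T = 11
T*H(3, 13) + (-68 - 1*9) = 11*13 + (-68 - 1*9) = 143 + (-68 - 9) = 143 - 77 = 66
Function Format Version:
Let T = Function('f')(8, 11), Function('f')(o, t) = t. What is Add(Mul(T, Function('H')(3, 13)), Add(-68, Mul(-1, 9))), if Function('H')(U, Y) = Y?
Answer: 66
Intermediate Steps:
T = 11
Add(Mul(T, Function('H')(3, 13)), Add(-68, Mul(-1, 9))) = Add(Mul(11, 13), Add(-68, Mul(-1, 9))) = Add(143, Add(-68, -9)) = Add(143, -77) = 66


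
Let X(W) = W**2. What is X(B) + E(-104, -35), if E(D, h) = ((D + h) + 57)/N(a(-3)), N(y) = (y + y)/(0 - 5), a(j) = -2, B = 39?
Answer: 2837/2 ≈ 1418.5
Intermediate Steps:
N(y) = -2*y/5 (N(y) = (2*y)/(-5) = (2*y)*(-1/5) = -2*y/5)
E(D, h) = 285/4 + 5*D/4 + 5*h/4 (E(D, h) = ((D + h) + 57)/((-2/5*(-2))) = (57 + D + h)/(4/5) = (57 + D + h)*(5/4) = 285/4 + 5*D/4 + 5*h/4)
X(B) + E(-104, -35) = 39**2 + (285/4 + (5/4)*(-104) + (5/4)*(-35)) = 1521 + (285/4 - 130 - 175/4) = 1521 - 205/2 = 2837/2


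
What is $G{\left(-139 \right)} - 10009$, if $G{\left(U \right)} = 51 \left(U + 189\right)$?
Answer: $-7459$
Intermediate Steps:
$G{\left(U \right)} = 9639 + 51 U$ ($G{\left(U \right)} = 51 \left(189 + U\right) = 9639 + 51 U$)
$G{\left(-139 \right)} - 10009 = \left(9639 + 51 \left(-139\right)\right) - 10009 = \left(9639 - 7089\right) - 10009 = 2550 - 10009 = -7459$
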